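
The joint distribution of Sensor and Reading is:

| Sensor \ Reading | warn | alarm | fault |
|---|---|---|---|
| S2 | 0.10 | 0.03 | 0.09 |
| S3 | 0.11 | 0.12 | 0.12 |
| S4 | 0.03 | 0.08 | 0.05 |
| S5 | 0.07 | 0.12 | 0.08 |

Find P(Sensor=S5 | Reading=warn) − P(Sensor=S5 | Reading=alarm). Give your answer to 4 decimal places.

P(Reading=warn) = 0.10 + 0.11 + 0.03 + 0.07 = 0.31; P(Sensor=S5 | Reading=warn) = 0.07/0.31 = 0.22581.
P(Reading=alarm) = 0.03 + 0.12 + 0.08 + 0.12 = 0.35; P(Sensor=S5 | Reading=alarm) = 0.12/0.35 = 0.34286.
Difference = -0.1171.

-0.1171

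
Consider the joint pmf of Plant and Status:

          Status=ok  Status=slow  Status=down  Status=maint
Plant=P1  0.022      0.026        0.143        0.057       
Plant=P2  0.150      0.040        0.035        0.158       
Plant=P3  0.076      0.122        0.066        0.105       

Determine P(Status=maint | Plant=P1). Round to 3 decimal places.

0.230

P(Plant=P1) = 0.022 + 0.026 + 0.143 + 0.057 = 0.248.
P(Status=maint | Plant=P1) = 0.057/0.248 = 0.230.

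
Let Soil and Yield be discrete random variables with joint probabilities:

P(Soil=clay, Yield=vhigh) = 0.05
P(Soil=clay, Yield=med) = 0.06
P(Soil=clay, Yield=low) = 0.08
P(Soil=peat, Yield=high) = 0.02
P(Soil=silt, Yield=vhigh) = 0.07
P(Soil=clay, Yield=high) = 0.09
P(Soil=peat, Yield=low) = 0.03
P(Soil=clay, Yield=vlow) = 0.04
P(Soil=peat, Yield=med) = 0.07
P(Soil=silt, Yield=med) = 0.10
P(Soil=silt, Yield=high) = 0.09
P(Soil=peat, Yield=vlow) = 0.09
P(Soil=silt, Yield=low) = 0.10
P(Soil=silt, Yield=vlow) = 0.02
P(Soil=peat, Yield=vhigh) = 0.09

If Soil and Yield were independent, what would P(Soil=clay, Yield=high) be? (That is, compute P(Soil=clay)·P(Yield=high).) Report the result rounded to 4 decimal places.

0.0640

P(Soil=clay) = 0.04 + 0.08 + 0.06 + 0.09 + 0.05 = 0.32.
P(Yield=high) = 0.09 + 0.09 + 0.02 = 0.20.
Product: 0.32 × 0.20 = 0.0640.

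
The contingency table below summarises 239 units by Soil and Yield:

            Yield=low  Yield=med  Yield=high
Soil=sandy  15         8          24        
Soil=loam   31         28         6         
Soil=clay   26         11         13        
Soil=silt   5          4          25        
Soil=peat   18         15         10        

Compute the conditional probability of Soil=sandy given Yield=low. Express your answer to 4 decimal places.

0.1579

Total with Yield=low: 15 + 31 + 26 + 5 + 18 = 95.
P(Soil=sandy | Yield=low) = 15/95 = 0.1579.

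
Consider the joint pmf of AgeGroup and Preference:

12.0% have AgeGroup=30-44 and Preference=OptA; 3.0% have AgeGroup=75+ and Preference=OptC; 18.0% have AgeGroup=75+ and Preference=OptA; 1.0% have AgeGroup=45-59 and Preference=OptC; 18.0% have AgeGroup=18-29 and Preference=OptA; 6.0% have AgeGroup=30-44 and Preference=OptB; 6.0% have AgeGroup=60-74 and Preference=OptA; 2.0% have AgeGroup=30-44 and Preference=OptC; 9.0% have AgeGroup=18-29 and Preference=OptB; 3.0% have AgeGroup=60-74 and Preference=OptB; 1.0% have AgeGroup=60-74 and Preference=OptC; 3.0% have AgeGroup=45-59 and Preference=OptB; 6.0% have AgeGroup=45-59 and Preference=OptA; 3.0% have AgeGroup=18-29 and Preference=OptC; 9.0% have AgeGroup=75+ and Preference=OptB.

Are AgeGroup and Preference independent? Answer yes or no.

yes

Every cell satisfies P(AgeGroup,Preference) = P(AgeGroup)·P(Preference). For instance P(AgeGroup=75+) = 0.300, P(Preference=OptA) = 0.600, and 0.300×0.600 = 0.180 matches the joint entry. So AgeGroup and Preference are independent.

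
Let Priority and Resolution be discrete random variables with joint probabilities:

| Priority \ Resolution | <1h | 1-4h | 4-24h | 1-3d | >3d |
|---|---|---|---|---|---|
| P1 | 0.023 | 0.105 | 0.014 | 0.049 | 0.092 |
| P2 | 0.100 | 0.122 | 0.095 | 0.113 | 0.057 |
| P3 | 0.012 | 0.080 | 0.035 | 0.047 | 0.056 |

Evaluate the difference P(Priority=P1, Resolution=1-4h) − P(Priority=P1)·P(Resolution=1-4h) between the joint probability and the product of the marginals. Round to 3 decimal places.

P(Priority=P1) = 0.023 + 0.105 + 0.014 + 0.049 + 0.092 = 0.283.
P(Resolution=1-4h) = 0.105 + 0.122 + 0.080 = 0.307.
P(Priority=P1, Resolution=1-4h) − P(Priority=P1)P(Resolution=1-4h) = 0.105 − 0.283×0.307 = 0.018.

0.018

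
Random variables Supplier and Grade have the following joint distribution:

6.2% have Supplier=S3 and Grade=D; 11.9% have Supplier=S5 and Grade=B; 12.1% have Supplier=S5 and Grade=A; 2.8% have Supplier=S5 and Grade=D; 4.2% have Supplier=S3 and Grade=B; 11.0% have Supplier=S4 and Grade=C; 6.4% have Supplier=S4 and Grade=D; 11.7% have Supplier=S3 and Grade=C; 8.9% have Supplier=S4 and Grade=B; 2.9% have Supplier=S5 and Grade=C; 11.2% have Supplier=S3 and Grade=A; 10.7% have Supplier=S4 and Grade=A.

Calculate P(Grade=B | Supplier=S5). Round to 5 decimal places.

0.40067

P(Supplier=S5) = 0.121 + 0.119 + 0.029 + 0.028 = 0.297.
P(Grade=B | Supplier=S5) = 0.119/0.297 = 0.40067.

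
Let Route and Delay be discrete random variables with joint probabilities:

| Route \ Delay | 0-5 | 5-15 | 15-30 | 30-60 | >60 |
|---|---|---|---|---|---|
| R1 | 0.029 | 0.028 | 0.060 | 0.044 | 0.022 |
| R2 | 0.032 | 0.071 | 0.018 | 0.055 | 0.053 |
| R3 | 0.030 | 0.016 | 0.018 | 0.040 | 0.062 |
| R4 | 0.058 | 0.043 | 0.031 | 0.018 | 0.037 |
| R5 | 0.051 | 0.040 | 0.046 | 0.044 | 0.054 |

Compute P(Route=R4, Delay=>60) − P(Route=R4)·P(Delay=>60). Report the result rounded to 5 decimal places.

P(Route=R4) = 0.058 + 0.043 + 0.031 + 0.018 + 0.037 = 0.187.
P(Delay=>60) = 0.022 + 0.053 + 0.062 + 0.037 + 0.054 = 0.228.
P(Route=R4, Delay=>60) − P(Route=R4)P(Delay=>60) = 0.037 − 0.187×0.228 = -0.00564.

-0.00564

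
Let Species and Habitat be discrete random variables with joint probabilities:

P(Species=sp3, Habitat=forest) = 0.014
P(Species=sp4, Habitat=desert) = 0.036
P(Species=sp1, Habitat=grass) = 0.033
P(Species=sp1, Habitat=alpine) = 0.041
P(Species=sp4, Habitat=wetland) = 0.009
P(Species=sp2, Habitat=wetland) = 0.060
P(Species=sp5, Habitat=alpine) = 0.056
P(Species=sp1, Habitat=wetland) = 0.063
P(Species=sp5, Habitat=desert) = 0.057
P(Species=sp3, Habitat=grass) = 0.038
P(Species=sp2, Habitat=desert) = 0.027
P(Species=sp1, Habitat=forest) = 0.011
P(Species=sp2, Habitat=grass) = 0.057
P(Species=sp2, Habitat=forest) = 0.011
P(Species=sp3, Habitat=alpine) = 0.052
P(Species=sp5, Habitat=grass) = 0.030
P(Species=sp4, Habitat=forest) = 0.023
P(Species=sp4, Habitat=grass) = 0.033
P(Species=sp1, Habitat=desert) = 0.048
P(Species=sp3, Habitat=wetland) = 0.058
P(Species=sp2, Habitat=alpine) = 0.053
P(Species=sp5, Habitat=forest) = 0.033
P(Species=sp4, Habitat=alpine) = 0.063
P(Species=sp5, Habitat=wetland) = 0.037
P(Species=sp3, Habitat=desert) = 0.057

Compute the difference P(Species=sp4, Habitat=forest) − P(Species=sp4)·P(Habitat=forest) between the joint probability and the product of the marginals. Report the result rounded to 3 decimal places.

P(Species=sp4) = 0.023 + 0.033 + 0.009 + 0.036 + 0.063 = 0.164.
P(Habitat=forest) = 0.011 + 0.011 + 0.014 + 0.023 + 0.033 = 0.092.
P(Species=sp4, Habitat=forest) − P(Species=sp4)P(Habitat=forest) = 0.023 − 0.164×0.092 = 0.008.

0.008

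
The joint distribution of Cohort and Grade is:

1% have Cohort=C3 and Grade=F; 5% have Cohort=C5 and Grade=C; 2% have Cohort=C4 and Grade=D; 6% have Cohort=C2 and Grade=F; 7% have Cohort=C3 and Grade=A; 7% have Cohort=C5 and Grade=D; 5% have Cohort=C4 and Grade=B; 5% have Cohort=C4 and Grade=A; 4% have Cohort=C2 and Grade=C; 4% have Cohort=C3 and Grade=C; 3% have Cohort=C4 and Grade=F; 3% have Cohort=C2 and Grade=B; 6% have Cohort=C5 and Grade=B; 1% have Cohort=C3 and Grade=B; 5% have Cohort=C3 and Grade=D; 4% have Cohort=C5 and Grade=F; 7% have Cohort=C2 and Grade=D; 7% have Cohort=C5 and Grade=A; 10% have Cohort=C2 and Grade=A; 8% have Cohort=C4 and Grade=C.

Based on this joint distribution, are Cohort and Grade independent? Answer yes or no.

P(Cohort=C4) = 0.23 and P(Grade=C) = 0.21, so their product is 0.0483, but P(Cohort=C4, Grade=C) = 0.08. Since these differ, Cohort and Grade are not independent.

no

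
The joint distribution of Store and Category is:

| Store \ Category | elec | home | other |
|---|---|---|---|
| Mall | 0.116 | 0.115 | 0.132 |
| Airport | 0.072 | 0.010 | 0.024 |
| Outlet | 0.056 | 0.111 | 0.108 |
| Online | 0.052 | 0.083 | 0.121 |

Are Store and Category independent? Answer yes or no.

no

P(Store=Airport) = 0.106 and P(Category=elec) = 0.296, so their product is 0.03138, but P(Store=Airport, Category=elec) = 0.072. Since these differ, Store and Category are not independent.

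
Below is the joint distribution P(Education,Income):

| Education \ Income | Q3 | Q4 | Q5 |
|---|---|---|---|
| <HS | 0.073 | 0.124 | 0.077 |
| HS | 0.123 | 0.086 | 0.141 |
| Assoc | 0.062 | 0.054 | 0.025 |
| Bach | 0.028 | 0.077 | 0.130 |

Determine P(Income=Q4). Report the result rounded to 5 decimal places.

P(Income=Q4) = 0.124 + 0.086 + 0.054 + 0.077 = 0.341.

0.34100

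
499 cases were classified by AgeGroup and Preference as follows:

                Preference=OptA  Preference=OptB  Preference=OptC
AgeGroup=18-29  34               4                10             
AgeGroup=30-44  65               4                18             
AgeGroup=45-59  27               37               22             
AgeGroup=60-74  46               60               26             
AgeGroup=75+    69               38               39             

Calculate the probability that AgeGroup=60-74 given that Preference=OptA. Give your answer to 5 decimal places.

0.19087

Total with Preference=OptA: 34 + 65 + 27 + 46 + 69 = 241.
P(AgeGroup=60-74 | Preference=OptA) = 46/241 = 0.19087.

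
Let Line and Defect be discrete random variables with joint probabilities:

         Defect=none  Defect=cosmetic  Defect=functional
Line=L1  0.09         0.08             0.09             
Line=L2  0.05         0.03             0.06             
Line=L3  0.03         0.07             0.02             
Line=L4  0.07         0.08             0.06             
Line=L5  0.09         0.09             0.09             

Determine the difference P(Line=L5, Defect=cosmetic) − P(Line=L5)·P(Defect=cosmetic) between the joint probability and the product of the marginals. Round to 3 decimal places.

P(Line=L5) = 0.09 + 0.09 + 0.09 = 0.27.
P(Defect=cosmetic) = 0.08 + 0.03 + 0.07 + 0.08 + 0.09 = 0.35.
P(Line=L5, Defect=cosmetic) − P(Line=L5)P(Defect=cosmetic) = 0.09 − 0.27×0.35 = -0.005.

-0.005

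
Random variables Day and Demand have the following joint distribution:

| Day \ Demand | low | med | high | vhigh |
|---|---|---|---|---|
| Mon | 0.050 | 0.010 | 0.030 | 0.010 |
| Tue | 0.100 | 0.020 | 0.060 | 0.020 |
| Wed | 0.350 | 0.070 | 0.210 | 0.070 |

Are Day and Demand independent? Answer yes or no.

yes

Every cell satisfies P(Day,Demand) = P(Day)·P(Demand). For instance P(Day=Mon) = 0.100, P(Demand=low) = 0.500, and 0.100×0.500 = 0.050 matches the joint entry. So Day and Demand are independent.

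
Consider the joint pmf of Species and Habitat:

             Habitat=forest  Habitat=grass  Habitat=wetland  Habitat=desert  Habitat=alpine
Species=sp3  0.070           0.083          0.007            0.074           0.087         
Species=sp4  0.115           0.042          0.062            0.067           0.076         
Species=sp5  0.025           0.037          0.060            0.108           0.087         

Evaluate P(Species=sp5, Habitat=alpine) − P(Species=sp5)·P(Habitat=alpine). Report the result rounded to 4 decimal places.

P(Species=sp5) = 0.025 + 0.037 + 0.060 + 0.108 + 0.087 = 0.317.
P(Habitat=alpine) = 0.087 + 0.076 + 0.087 = 0.250.
P(Species=sp5, Habitat=alpine) − P(Species=sp5)P(Habitat=alpine) = 0.087 − 0.317×0.250 = 0.0078.

0.0078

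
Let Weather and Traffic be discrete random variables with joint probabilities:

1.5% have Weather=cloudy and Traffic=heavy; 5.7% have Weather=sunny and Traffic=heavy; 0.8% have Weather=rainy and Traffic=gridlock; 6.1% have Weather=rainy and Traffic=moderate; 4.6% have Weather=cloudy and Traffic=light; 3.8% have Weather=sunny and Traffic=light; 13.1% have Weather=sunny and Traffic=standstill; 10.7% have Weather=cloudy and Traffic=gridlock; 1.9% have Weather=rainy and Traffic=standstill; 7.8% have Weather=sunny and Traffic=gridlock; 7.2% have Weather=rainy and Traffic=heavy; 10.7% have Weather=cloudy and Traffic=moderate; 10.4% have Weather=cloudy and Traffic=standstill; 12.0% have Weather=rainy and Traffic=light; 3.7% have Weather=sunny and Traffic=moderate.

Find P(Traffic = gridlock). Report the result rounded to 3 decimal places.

P(Traffic=gridlock) = 0.078 + 0.107 + 0.008 = 0.193.

0.193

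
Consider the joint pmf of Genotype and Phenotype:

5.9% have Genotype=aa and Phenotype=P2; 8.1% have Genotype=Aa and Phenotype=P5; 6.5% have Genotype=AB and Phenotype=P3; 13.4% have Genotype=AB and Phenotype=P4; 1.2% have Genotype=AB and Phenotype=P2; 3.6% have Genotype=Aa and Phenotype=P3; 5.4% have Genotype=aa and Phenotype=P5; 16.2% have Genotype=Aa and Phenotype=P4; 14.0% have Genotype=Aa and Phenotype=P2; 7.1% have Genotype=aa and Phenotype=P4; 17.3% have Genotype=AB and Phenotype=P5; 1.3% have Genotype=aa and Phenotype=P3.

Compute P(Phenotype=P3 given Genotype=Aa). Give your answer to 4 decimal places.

P(Genotype=Aa) = 0.140 + 0.036 + 0.162 + 0.081 = 0.419.
P(Phenotype=P3 | Genotype=Aa) = 0.036/0.419 = 0.0859.

0.0859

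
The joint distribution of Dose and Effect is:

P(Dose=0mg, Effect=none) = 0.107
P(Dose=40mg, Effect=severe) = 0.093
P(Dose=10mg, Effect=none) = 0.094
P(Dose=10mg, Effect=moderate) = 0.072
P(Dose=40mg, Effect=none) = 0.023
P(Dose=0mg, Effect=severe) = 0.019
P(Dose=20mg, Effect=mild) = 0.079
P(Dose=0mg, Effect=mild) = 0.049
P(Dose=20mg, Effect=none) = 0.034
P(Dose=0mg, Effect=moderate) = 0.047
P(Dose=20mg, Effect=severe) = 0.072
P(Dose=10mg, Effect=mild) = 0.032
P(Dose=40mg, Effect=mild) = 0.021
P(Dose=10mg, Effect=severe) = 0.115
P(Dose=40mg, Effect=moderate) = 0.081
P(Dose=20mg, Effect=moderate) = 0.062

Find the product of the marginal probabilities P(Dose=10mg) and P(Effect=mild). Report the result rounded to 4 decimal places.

P(Dose=10mg) = 0.094 + 0.032 + 0.072 + 0.115 = 0.313.
P(Effect=mild) = 0.049 + 0.032 + 0.079 + 0.021 = 0.181.
Product: 0.313 × 0.181 = 0.0567.

0.0567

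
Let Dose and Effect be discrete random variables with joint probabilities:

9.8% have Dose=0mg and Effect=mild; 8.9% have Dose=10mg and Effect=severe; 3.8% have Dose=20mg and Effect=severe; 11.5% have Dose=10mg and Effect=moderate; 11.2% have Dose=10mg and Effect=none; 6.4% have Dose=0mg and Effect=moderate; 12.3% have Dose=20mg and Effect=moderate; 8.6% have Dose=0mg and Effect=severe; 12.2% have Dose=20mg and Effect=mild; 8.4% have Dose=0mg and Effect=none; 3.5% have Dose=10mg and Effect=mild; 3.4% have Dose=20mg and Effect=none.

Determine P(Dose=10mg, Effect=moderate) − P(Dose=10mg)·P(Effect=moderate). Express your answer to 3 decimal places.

0.009

P(Dose=10mg) = 0.112 + 0.035 + 0.115 + 0.089 = 0.351.
P(Effect=moderate) = 0.064 + 0.115 + 0.123 = 0.302.
P(Dose=10mg, Effect=moderate) − P(Dose=10mg)P(Effect=moderate) = 0.115 − 0.351×0.302 = 0.009.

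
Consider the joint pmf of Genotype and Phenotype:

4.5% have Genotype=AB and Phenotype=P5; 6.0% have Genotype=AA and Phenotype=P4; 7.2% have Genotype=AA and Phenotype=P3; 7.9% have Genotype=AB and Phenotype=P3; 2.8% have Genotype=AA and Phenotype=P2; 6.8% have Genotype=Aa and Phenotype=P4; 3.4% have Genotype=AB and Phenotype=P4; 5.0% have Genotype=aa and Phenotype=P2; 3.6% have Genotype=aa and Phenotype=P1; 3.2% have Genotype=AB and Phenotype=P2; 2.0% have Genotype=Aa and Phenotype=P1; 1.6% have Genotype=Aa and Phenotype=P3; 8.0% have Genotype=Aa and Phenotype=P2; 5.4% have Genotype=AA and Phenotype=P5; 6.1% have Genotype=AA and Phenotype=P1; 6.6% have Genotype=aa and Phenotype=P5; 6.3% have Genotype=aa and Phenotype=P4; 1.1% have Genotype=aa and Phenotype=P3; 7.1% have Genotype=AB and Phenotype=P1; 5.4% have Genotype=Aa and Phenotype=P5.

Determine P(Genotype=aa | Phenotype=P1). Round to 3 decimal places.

P(Phenotype=P1) = 0.061 + 0.020 + 0.036 + 0.071 = 0.188.
P(Genotype=aa | Phenotype=P1) = 0.036/0.188 = 0.191.

0.191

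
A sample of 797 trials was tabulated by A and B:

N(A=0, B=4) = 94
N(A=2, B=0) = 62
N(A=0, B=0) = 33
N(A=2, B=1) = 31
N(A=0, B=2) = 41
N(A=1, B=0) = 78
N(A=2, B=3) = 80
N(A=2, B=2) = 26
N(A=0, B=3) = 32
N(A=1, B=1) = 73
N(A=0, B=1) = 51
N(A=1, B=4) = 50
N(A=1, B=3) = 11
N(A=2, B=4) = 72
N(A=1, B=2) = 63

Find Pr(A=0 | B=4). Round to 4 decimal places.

Total with B=4: 94 + 50 + 72 = 216.
P(A=0 | B=4) = 94/216 = 0.4352.

0.4352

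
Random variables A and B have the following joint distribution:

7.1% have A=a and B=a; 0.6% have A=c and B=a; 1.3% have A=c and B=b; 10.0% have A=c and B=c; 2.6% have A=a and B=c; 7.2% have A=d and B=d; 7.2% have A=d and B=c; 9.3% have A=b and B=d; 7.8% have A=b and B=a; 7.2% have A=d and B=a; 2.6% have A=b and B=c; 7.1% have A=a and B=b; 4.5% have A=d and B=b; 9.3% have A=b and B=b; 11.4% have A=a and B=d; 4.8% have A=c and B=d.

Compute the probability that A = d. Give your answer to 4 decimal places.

0.2610

P(A=d) = 0.072 + 0.045 + 0.072 + 0.072 = 0.261.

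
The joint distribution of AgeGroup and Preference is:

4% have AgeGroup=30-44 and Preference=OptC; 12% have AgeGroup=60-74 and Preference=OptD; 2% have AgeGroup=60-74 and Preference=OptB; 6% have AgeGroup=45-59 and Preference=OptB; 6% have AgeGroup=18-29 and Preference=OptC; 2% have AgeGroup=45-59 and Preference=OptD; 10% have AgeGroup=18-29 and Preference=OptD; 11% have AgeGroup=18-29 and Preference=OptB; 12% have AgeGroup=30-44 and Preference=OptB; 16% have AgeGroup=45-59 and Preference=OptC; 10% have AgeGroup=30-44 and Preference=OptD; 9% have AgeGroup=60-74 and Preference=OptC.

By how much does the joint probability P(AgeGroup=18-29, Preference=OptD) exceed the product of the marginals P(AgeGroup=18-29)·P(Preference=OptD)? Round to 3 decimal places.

P(AgeGroup=18-29) = 0.11 + 0.06 + 0.10 = 0.27.
P(Preference=OptD) = 0.10 + 0.10 + 0.02 + 0.12 = 0.34.
P(AgeGroup=18-29, Preference=OptD) − P(AgeGroup=18-29)P(Preference=OptD) = 0.10 − 0.27×0.34 = 0.008.

0.008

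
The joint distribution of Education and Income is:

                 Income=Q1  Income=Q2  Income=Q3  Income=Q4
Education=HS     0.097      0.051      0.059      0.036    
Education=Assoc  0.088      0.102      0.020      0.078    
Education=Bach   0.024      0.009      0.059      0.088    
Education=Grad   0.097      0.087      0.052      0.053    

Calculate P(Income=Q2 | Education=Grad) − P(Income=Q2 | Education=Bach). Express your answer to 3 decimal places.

P(Education=Grad) = 0.097 + 0.087 + 0.052 + 0.053 = 0.289; P(Income=Q2 | Education=Grad) = 0.087/0.289 = 0.3010.
P(Education=Bach) = 0.024 + 0.009 + 0.059 + 0.088 = 0.180; P(Income=Q2 | Education=Bach) = 0.009/0.180 = 0.0500.
Difference = 0.251.

0.251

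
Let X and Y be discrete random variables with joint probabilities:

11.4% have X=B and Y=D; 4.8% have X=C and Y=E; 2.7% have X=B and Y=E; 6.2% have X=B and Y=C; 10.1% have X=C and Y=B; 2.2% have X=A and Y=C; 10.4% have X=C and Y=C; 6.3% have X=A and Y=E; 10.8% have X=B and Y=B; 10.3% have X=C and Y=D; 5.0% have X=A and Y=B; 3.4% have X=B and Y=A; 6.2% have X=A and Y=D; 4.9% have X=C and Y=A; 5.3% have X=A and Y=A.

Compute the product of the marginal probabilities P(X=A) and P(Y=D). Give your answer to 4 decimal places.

P(X=A) = 0.053 + 0.050 + 0.022 + 0.062 + 0.063 = 0.250.
P(Y=D) = 0.062 + 0.114 + 0.103 = 0.279.
Product: 0.250 × 0.279 = 0.0698.

0.0698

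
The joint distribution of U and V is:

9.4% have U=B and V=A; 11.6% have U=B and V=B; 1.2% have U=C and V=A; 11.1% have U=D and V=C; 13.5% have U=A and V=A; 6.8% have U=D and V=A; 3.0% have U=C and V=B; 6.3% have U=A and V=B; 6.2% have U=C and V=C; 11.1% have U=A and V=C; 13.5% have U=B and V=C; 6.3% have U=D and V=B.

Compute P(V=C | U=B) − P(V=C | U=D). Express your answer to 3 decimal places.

-0.067

P(U=B) = 0.094 + 0.116 + 0.135 = 0.345; P(V=C | U=B) = 0.135/0.345 = 0.3913.
P(U=D) = 0.068 + 0.063 + 0.111 = 0.242; P(V=C | U=D) = 0.111/0.242 = 0.4587.
Difference = -0.067.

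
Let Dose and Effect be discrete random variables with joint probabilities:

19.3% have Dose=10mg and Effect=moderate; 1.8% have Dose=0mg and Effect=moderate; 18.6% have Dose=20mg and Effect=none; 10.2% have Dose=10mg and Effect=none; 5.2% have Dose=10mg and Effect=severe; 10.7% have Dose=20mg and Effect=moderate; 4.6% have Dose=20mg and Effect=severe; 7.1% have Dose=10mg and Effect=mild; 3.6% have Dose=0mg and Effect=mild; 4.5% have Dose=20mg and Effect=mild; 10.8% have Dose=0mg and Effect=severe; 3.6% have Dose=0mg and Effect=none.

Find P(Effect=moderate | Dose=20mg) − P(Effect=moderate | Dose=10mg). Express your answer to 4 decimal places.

-0.1831

P(Dose=20mg) = 0.186 + 0.045 + 0.107 + 0.046 = 0.384; P(Effect=moderate | Dose=20mg) = 0.107/0.384 = 0.27865.
P(Dose=10mg) = 0.102 + 0.071 + 0.193 + 0.052 = 0.418; P(Effect=moderate | Dose=10mg) = 0.193/0.418 = 0.46172.
Difference = -0.1831.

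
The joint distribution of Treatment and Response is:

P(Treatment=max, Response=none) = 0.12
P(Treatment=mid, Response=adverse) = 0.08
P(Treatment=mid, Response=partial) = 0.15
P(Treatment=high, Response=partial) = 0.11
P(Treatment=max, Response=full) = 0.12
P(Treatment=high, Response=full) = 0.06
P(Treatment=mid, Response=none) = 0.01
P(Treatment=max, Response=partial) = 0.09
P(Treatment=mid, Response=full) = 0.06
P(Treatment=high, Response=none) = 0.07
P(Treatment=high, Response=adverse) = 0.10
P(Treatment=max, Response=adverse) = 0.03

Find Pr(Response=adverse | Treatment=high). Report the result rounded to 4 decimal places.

P(Treatment=high) = 0.07 + 0.11 + 0.06 + 0.10 = 0.34.
P(Response=adverse | Treatment=high) = 0.10/0.34 = 0.2941.

0.2941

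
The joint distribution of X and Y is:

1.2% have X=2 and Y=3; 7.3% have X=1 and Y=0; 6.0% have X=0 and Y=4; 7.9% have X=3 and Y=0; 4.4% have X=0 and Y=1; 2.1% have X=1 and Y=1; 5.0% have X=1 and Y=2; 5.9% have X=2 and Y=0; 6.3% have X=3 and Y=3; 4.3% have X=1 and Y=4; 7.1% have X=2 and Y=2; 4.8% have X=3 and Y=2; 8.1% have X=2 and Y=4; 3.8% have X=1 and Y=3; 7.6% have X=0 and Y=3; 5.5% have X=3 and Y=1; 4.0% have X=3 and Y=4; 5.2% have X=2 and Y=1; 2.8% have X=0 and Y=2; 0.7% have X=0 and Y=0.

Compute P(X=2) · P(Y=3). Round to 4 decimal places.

P(X=2) = 0.059 + 0.052 + 0.071 + 0.012 + 0.081 = 0.275.
P(Y=3) = 0.076 + 0.038 + 0.012 + 0.063 = 0.189.
Product: 0.275 × 0.189 = 0.0520.

0.0520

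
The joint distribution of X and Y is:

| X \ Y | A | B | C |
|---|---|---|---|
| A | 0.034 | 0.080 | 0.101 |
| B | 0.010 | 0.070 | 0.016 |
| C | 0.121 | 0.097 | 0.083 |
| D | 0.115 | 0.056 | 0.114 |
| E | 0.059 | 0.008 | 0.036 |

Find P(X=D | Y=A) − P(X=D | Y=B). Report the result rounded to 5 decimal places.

0.15917

P(Y=A) = 0.034 + 0.010 + 0.121 + 0.115 + 0.059 = 0.339; P(X=D | Y=A) = 0.115/0.339 = 0.339233.
P(Y=B) = 0.080 + 0.070 + 0.097 + 0.056 + 0.008 = 0.311; P(X=D | Y=B) = 0.056/0.311 = 0.180064.
Difference = 0.15917.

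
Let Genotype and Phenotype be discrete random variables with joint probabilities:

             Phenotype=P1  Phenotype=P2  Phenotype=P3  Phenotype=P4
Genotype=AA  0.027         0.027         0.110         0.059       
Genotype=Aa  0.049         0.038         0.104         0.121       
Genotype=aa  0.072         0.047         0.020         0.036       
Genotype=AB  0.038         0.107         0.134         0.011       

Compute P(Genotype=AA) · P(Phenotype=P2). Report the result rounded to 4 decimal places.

0.0488

P(Genotype=AA) = 0.027 + 0.027 + 0.110 + 0.059 = 0.223.
P(Phenotype=P2) = 0.027 + 0.038 + 0.047 + 0.107 = 0.219.
Product: 0.223 × 0.219 = 0.0488.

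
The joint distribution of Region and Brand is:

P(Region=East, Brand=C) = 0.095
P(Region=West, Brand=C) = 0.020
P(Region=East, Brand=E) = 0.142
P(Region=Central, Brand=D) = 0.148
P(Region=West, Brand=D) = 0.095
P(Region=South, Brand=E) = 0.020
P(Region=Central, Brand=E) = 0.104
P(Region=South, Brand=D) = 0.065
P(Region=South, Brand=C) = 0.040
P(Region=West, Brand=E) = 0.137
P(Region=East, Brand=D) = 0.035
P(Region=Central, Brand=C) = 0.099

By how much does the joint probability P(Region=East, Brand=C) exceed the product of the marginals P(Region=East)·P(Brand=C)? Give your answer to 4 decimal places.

0.0259

P(Region=East) = 0.095 + 0.035 + 0.142 = 0.272.
P(Brand=C) = 0.040 + 0.095 + 0.020 + 0.099 = 0.254.
P(Region=East, Brand=C) − P(Region=East)P(Brand=C) = 0.095 − 0.272×0.254 = 0.0259.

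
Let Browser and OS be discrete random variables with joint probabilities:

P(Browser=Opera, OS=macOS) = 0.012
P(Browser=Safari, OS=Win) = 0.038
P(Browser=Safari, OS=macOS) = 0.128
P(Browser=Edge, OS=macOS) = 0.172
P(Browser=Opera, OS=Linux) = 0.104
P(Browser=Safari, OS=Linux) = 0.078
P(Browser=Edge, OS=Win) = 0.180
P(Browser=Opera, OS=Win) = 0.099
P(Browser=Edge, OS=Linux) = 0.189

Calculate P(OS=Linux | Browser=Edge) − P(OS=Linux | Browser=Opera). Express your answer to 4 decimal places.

P(Browser=Edge) = 0.180 + 0.172 + 0.189 = 0.541; P(OS=Linux | Browser=Edge) = 0.189/0.541 = 0.34935.
P(Browser=Opera) = 0.099 + 0.012 + 0.104 = 0.215; P(OS=Linux | Browser=Opera) = 0.104/0.215 = 0.48372.
Difference = -0.1344.

-0.1344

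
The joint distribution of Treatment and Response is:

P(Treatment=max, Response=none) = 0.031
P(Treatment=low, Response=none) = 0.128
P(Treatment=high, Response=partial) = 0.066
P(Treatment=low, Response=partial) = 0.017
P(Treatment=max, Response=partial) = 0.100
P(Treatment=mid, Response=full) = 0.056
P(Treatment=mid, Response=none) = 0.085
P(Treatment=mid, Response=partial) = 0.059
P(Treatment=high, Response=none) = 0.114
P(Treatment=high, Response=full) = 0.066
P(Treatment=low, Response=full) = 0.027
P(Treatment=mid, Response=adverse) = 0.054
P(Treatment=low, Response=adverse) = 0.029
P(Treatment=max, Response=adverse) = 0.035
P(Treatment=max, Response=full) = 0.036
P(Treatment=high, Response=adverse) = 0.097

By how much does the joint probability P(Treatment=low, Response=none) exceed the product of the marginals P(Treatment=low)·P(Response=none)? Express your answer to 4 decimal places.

P(Treatment=low) = 0.128 + 0.017 + 0.027 + 0.029 = 0.201.
P(Response=none) = 0.128 + 0.085 + 0.114 + 0.031 = 0.358.
P(Treatment=low, Response=none) − P(Treatment=low)P(Response=none) = 0.128 − 0.201×0.358 = 0.0560.

0.0560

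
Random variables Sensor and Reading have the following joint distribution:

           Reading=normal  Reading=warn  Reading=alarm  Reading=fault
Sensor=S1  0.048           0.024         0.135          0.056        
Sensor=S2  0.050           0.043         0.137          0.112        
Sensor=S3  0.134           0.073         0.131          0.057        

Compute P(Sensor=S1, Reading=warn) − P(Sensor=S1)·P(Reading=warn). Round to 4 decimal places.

-0.0128

P(Sensor=S1) = 0.048 + 0.024 + 0.135 + 0.056 = 0.263.
P(Reading=warn) = 0.024 + 0.043 + 0.073 = 0.140.
P(Sensor=S1, Reading=warn) − P(Sensor=S1)P(Reading=warn) = 0.024 − 0.263×0.140 = -0.0128.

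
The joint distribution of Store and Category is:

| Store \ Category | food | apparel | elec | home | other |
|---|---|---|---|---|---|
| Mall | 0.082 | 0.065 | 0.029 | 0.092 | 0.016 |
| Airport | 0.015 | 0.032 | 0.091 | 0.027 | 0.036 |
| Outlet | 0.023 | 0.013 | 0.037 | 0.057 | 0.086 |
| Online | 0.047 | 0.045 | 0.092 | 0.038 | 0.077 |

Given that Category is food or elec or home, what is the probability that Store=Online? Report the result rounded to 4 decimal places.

P(Category=food) = 0.082 + 0.015 + 0.023 + 0.047 = 0.167.
P(Category=elec) = 0.029 + 0.091 + 0.037 + 0.092 = 0.249.
P(Category=home) = 0.092 + 0.027 + 0.057 + 0.038 = 0.214.
P(Category ∈ {food, elec, home}) = 0.167 + 0.249 + 0.214 = 0.630; P(Store=Online, Category ∈ {food, elec, home}) = 0.047 + 0.092 + 0.038 = 0.177.
P(Store=Online | Category ∈ {food, elec, home}) = 0.177/0.630 = 0.2810.

0.2810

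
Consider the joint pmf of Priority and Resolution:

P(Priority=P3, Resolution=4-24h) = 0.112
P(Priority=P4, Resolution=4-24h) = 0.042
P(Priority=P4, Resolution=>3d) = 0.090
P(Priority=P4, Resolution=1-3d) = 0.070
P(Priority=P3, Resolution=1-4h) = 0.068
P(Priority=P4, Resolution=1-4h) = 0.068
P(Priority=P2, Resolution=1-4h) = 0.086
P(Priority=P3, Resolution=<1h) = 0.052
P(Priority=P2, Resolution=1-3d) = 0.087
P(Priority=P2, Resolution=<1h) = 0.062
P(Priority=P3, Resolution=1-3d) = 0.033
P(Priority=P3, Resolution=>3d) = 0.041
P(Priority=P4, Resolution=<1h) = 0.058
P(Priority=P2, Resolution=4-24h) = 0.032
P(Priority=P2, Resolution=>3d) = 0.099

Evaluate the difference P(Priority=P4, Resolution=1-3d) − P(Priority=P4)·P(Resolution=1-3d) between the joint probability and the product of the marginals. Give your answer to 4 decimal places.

0.0077

P(Priority=P4) = 0.058 + 0.068 + 0.042 + 0.070 + 0.090 = 0.328.
P(Resolution=1-3d) = 0.087 + 0.033 + 0.070 = 0.190.
P(Priority=P4, Resolution=1-3d) − P(Priority=P4)P(Resolution=1-3d) = 0.070 − 0.328×0.190 = 0.0077.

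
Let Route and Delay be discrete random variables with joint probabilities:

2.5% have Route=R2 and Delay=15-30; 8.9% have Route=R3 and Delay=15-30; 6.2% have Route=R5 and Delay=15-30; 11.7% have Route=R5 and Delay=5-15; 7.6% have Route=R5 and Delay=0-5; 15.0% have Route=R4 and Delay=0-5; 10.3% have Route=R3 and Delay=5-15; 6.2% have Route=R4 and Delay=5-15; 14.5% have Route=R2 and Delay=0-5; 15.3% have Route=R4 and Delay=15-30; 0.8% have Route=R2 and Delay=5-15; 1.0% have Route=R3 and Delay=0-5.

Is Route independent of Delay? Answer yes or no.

no

P(Route=R2) = 0.178 and P(Delay=0-5) = 0.381, so their product is 0.06782, but P(Route=R2, Delay=0-5) = 0.145. Since these differ, Route and Delay are not independent.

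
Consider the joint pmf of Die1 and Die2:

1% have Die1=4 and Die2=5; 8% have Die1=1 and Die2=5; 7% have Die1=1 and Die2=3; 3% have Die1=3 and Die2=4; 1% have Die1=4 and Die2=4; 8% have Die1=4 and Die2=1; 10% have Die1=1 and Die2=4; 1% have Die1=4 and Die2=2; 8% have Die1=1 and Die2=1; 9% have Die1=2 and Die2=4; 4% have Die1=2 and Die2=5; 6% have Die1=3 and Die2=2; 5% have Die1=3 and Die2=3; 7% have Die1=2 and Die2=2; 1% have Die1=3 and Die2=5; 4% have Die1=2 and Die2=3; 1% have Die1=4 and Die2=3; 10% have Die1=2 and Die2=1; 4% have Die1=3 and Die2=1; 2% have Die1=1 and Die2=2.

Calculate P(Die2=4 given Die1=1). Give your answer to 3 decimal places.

0.286

P(Die1=1) = 0.08 + 0.02 + 0.07 + 0.10 + 0.08 = 0.35.
P(Die2=4 | Die1=1) = 0.10/0.35 = 0.286.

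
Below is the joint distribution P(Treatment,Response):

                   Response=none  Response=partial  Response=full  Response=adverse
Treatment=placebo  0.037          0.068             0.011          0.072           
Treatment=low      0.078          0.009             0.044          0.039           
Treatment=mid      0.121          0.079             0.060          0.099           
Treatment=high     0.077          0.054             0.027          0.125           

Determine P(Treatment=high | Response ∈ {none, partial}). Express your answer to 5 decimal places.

0.25048

P(Response=none) = 0.037 + 0.078 + 0.121 + 0.077 = 0.313.
P(Response=partial) = 0.068 + 0.009 + 0.079 + 0.054 = 0.210.
P(Response ∈ {none, partial}) = 0.313 + 0.210 = 0.523; P(Treatment=high, Response ∈ {none, partial}) = 0.077 + 0.054 = 0.131.
P(Treatment=high | Response ∈ {none, partial}) = 0.131/0.523 = 0.25048.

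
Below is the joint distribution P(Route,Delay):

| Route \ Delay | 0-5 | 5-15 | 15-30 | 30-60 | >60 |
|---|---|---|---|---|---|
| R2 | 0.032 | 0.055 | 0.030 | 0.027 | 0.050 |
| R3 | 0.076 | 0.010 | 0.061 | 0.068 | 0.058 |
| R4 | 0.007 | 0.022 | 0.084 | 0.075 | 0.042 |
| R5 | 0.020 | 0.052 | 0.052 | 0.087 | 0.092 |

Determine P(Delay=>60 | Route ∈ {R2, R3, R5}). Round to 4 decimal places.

0.2597

P(Route=R2) = 0.032 + 0.055 + 0.030 + 0.027 + 0.050 = 0.194.
P(Route=R3) = 0.076 + 0.010 + 0.061 + 0.068 + 0.058 = 0.273.
P(Route=R5) = 0.020 + 0.052 + 0.052 + 0.087 + 0.092 = 0.303.
P(Route ∈ {R2, R3, R5}) = 0.194 + 0.273 + 0.303 = 0.770; P(Delay=>60, Route ∈ {R2, R3, R5}) = 0.050 + 0.058 + 0.092 = 0.200.
P(Delay=>60 | Route ∈ {R2, R3, R5}) = 0.200/0.770 = 0.2597.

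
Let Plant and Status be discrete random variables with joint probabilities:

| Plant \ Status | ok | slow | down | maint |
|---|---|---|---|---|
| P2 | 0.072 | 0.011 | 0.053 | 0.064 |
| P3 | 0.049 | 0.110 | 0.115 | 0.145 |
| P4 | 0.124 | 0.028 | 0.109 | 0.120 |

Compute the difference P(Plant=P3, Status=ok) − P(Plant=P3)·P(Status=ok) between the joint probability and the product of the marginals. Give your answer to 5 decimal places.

-0.05366

P(Plant=P3) = 0.049 + 0.110 + 0.115 + 0.145 = 0.419.
P(Status=ok) = 0.072 + 0.049 + 0.124 = 0.245.
P(Plant=P3, Status=ok) − P(Plant=P3)P(Status=ok) = 0.049 − 0.419×0.245 = -0.05366.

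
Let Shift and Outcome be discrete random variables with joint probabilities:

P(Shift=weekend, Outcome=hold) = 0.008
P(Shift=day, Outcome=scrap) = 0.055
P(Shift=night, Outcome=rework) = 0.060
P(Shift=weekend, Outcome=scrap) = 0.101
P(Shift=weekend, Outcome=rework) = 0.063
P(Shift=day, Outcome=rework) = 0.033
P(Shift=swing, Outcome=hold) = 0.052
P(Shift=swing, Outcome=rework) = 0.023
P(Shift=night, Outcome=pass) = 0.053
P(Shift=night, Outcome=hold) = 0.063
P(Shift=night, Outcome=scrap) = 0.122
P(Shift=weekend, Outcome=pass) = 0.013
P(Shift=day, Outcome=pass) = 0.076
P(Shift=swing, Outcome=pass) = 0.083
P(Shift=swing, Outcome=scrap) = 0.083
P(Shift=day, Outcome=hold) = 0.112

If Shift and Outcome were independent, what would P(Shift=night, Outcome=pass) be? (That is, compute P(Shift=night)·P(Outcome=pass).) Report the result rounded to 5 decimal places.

0.06705

P(Shift=night) = 0.053 + 0.060 + 0.122 + 0.063 = 0.298.
P(Outcome=pass) = 0.076 + 0.083 + 0.053 + 0.013 = 0.225.
Product: 0.298 × 0.225 = 0.06705.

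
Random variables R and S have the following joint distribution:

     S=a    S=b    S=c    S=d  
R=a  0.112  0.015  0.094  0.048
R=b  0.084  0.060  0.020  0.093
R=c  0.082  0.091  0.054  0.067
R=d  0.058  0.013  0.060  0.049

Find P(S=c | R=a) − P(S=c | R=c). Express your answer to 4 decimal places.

P(R=a) = 0.112 + 0.015 + 0.094 + 0.048 = 0.269; P(S=c | R=a) = 0.094/0.269 = 0.34944.
P(R=c) = 0.082 + 0.091 + 0.054 + 0.067 = 0.294; P(S=c | R=c) = 0.054/0.294 = 0.18367.
Difference = 0.1658.

0.1658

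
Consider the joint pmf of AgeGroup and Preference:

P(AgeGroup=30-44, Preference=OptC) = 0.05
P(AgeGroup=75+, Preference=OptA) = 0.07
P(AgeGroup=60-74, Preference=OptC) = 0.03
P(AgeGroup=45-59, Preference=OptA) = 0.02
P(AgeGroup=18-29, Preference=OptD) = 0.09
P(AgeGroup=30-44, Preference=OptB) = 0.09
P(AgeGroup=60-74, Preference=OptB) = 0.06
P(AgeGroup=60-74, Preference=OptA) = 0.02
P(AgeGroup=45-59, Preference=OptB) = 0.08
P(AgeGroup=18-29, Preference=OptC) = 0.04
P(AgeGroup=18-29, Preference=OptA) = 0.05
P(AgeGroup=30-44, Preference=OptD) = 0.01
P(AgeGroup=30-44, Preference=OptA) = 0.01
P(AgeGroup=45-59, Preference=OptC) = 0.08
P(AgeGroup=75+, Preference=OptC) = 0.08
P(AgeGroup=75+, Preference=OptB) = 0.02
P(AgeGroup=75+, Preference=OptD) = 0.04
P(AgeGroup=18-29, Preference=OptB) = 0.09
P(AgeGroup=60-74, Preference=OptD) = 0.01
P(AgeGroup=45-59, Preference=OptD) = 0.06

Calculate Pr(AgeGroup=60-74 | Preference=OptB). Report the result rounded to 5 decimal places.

0.17647

P(Preference=OptB) = 0.09 + 0.09 + 0.08 + 0.06 + 0.02 = 0.34.
P(AgeGroup=60-74 | Preference=OptB) = 0.06/0.34 = 0.17647.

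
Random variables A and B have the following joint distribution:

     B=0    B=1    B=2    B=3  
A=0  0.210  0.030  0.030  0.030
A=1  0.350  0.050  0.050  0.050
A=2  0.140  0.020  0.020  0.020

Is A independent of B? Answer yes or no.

yes

Every cell satisfies P(A,B) = P(A)·P(B). For instance P(A=1) = 0.500, P(B=3) = 0.100, and 0.500×0.100 = 0.050 matches the joint entry. So A and B are independent.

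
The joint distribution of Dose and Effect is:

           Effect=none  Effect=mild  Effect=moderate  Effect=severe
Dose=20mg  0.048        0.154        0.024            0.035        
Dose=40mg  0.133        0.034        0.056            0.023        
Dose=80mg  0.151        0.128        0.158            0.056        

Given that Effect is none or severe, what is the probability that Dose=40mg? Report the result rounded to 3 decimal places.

0.350

P(Effect=none) = 0.048 + 0.133 + 0.151 = 0.332.
P(Effect=severe) = 0.035 + 0.023 + 0.056 = 0.114.
P(Effect ∈ {none, severe}) = 0.332 + 0.114 = 0.446; P(Dose=40mg, Effect ∈ {none, severe}) = 0.133 + 0.023 = 0.156.
P(Dose=40mg | Effect ∈ {none, severe}) = 0.156/0.446 = 0.350.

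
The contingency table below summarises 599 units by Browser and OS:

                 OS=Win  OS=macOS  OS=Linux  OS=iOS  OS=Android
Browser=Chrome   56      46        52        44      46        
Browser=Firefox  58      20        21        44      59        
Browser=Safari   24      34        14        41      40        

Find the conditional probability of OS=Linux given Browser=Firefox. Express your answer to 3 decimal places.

0.104

Total with Browser=Firefox: 58 + 20 + 21 + 44 + 59 = 202.
P(OS=Linux | Browser=Firefox) = 21/202 = 0.104.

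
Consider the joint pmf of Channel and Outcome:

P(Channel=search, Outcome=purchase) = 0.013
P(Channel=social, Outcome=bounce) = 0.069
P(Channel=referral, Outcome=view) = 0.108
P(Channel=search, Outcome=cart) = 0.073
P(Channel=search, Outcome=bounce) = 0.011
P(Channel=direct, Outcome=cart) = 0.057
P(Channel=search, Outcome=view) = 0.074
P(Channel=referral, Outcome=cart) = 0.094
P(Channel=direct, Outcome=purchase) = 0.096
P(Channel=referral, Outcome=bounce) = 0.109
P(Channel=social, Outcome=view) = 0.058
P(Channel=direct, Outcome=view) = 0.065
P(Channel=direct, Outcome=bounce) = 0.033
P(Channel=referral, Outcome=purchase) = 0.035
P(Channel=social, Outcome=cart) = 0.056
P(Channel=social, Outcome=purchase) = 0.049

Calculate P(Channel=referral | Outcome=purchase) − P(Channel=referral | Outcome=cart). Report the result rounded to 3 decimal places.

P(Outcome=purchase) = 0.013 + 0.049 + 0.096 + 0.035 = 0.193; P(Channel=referral | Outcome=purchase) = 0.035/0.193 = 0.1813.
P(Outcome=cart) = 0.073 + 0.056 + 0.057 + 0.094 = 0.280; P(Channel=referral | Outcome=cart) = 0.094/0.280 = 0.3357.
Difference = -0.154.

-0.154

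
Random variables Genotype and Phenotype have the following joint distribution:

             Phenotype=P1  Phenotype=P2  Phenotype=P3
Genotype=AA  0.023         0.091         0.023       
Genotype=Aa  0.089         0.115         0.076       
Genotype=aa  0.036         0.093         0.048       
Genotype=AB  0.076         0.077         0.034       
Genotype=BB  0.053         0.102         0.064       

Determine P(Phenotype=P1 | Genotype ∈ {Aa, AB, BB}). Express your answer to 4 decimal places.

P(Genotype=Aa) = 0.089 + 0.115 + 0.076 = 0.280.
P(Genotype=AB) = 0.076 + 0.077 + 0.034 = 0.187.
P(Genotype=BB) = 0.053 + 0.102 + 0.064 = 0.219.
P(Genotype ∈ {Aa, AB, BB}) = 0.280 + 0.187 + 0.219 = 0.686; P(Phenotype=P1, Genotype ∈ {Aa, AB, BB}) = 0.089 + 0.076 + 0.053 = 0.218.
P(Phenotype=P1 | Genotype ∈ {Aa, AB, BB}) = 0.218/0.686 = 0.3178.

0.3178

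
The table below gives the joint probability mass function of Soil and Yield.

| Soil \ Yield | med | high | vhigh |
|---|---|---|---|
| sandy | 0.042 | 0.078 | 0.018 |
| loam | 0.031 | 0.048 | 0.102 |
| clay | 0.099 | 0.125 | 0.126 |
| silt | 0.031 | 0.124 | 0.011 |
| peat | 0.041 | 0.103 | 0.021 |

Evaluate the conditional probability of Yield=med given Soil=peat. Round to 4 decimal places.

P(Soil=peat) = 0.041 + 0.103 + 0.021 = 0.165.
P(Yield=med | Soil=peat) = 0.041/0.165 = 0.2485.

0.2485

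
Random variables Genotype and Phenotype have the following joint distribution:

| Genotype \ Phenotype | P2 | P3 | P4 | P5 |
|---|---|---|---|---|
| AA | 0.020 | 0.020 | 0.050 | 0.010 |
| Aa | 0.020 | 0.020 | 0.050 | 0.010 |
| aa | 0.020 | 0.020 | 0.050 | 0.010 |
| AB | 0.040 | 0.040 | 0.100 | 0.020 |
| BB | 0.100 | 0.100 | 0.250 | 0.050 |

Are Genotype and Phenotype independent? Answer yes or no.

Every cell satisfies P(Genotype,Phenotype) = P(Genotype)·P(Phenotype). For instance P(Genotype=AA) = 0.100, P(Phenotype=P5) = 0.100, and 0.100×0.100 = 0.010 matches the joint entry. So Genotype and Phenotype are independent.

yes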